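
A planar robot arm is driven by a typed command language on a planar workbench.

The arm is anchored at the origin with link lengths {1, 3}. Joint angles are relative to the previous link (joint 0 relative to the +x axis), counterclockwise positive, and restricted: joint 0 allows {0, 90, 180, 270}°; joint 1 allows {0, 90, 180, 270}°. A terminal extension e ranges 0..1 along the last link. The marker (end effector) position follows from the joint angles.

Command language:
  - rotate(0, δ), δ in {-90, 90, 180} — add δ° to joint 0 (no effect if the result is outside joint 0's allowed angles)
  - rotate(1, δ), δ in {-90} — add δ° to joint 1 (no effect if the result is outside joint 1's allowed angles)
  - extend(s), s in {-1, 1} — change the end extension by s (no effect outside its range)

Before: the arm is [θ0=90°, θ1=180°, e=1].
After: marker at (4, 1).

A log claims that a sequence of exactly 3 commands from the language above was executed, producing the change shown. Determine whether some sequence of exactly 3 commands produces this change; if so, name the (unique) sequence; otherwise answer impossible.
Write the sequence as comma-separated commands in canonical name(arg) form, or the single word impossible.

start: [θ0=90°, θ1=180°, e=1]
1. rotate(1, -90) → [θ0=90°, θ1=90°, e=1]
2. rotate(1, -90) → [θ0=90°, θ1=0°, e=1]
3. rotate(1, -90) → [θ0=90°, θ1=270°, e=1]
no rival 3-sequence matches.

rotate(1, -90), rotate(1, -90), rotate(1, -90)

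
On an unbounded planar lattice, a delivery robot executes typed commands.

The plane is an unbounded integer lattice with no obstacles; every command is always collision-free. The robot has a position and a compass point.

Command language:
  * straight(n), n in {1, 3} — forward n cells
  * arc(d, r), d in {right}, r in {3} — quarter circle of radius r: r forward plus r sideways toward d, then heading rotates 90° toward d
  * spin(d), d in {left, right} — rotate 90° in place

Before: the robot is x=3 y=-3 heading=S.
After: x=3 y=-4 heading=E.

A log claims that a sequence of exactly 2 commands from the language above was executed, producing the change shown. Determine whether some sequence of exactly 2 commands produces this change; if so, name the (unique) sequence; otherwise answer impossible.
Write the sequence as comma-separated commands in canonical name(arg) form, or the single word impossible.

straight(1), spin(left)

key: position moved to (3,-4) AND the heading swung to E — translation plus rotation needed
initial: x=3 y=-3 heading=S
step 1 (straight(1)): x=3 y=-4 heading=S
step 2 (spin(left)): x=3 y=-4 heading=E
all 25 alternatives checked — unique.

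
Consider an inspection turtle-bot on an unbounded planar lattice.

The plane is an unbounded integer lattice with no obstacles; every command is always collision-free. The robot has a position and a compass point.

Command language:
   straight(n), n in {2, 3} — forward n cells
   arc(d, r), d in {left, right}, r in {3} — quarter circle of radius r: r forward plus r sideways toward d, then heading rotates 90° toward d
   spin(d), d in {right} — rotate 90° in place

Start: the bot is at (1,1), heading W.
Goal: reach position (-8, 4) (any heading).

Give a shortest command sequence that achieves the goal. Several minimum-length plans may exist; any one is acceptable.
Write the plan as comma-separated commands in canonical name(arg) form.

straight(3), straight(3), arc(right, 3)

from: at (1,1), heading W
t=1 straight(3) ⇒ at (-2,1), heading W
t=2 straight(3) ⇒ at (-5,1), heading W
t=3 arc(right, 3) ⇒ at (-8,4), heading N
nothing shorter than 3 reaches the goal.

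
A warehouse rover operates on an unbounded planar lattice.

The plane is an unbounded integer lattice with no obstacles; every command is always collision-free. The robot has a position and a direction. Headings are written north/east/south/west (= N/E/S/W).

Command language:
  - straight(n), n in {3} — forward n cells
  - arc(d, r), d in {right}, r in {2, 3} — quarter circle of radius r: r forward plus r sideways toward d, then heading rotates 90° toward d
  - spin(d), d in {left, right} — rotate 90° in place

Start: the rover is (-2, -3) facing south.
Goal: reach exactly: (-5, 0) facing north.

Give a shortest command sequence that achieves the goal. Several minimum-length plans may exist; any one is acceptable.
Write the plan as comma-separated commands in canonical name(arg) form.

begin: (-2, -3) facing south
[1] after spin(right): (-2, -3) facing west
[2] after arc(right, 3): (-5, 0) facing north
shorter routes all fall short; 2 is best.

spin(right), arc(right, 3)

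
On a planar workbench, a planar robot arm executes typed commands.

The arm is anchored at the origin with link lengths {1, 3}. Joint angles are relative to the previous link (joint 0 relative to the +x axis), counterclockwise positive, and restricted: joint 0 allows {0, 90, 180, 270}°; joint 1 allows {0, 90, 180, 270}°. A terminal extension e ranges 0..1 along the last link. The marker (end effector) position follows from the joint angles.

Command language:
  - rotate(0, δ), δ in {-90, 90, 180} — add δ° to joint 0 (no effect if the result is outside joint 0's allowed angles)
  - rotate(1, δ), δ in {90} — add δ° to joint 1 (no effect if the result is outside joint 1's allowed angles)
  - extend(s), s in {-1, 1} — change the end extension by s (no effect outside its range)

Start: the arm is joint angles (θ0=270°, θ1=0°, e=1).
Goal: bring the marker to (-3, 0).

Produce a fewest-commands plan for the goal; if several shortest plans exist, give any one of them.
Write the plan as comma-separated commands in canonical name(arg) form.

from: joint angles (θ0=270°, θ1=0°, e=1)
step 1 (rotate(1, 90)): joint angles (θ0=270°, θ1=90°, e=1)
step 2 (rotate(1, 90)): joint angles (θ0=270°, θ1=180°, e=1)
step 3 (rotate(0, 90)): joint angles (θ0=0°, θ1=180°, e=1)
nothing shorter than 3 reaches the goal.

rotate(1, 90), rotate(1, 90), rotate(0, 90)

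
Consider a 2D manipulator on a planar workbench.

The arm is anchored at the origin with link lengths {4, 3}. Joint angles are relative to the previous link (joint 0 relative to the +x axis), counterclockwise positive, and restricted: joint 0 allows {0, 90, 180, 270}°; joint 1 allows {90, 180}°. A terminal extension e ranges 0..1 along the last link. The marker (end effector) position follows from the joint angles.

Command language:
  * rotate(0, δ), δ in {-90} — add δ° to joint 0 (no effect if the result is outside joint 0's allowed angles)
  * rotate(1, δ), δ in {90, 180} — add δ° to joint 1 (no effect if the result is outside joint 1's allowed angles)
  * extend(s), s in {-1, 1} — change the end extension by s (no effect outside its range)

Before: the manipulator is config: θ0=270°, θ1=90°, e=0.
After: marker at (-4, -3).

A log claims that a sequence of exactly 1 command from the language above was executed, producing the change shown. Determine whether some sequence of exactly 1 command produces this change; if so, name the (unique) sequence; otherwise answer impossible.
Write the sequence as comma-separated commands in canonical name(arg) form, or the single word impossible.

rotate(0, -90)

from: config: θ0=270°, θ1=90°, e=0
1. rotate(0, -90) → config: θ0=180°, θ1=90°, e=0
no rival 1-sequence matches.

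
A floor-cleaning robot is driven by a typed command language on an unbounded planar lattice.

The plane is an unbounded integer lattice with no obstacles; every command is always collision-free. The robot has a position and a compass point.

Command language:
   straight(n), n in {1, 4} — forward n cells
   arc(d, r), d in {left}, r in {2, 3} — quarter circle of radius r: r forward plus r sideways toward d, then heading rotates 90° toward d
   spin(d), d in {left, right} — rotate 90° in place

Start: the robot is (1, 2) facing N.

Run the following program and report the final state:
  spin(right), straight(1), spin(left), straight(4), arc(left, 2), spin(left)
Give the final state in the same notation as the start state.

(0, 8) facing S

start: (1, 2) facing N
step 1 (spin(right)): (1, 2) facing E
step 2 (straight(1)): (2, 2) facing E
step 3 (spin(left)): (2, 2) facing N
step 4 (straight(4)): (2, 6) facing N
step 5 (arc(left, 2)): (0, 8) facing W
step 6 (spin(left)): (0, 8) facing S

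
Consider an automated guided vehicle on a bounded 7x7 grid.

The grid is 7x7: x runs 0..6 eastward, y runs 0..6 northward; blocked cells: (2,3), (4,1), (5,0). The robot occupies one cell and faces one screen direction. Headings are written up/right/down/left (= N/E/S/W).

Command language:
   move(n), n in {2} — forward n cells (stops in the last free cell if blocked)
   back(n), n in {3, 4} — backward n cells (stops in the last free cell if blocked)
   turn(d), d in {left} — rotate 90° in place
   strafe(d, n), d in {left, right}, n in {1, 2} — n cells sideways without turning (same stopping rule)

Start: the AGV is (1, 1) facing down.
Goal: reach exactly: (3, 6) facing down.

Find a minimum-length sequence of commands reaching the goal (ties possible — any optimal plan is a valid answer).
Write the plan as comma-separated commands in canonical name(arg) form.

initial: (1, 1) facing down
step 1 (strafe(left, 2)): (3, 1) facing down
step 2 (back(3)): (3, 4) facing down
step 3 (back(3)): (3, 6) facing down
shorter routes all fall short; 3 is best.

strafe(left, 2), back(3), back(3)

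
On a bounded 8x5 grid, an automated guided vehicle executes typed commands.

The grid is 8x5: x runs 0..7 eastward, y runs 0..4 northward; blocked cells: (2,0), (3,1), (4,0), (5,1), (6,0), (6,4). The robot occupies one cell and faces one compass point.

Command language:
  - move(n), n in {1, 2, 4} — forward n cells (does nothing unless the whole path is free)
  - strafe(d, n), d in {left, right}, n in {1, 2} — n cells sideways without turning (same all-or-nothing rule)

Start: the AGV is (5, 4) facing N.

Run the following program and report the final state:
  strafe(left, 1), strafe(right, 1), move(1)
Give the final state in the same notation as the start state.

initial: (5, 4) facing N
step 1 (strafe(left, 1)): (4, 4) facing N
step 2 (strafe(right, 1)): (5, 4) facing N
step 3 (move(1)): (5, 4) facing N

(5, 4) facing N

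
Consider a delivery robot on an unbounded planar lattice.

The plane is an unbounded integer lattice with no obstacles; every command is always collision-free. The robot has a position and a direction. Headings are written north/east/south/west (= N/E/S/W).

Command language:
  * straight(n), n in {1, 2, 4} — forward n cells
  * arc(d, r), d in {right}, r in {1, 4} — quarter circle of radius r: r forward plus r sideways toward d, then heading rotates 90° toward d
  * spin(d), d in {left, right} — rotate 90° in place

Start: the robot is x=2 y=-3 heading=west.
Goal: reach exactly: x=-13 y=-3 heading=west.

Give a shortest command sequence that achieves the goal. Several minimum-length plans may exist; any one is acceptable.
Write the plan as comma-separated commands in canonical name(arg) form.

straight(2), straight(1), straight(4), straight(4), straight(4)

t0: x=2 y=-3 heading=west
step 1 (straight(2)): x=0 y=-3 heading=west
step 2 (straight(1)): x=-1 y=-3 heading=west
step 3 (straight(4)): x=-5 y=-3 heading=west
step 4 (straight(4)): x=-9 y=-3 heading=west
step 5 (straight(4)): x=-13 y=-3 heading=west
no 4-step plan works, so 5 is optimal.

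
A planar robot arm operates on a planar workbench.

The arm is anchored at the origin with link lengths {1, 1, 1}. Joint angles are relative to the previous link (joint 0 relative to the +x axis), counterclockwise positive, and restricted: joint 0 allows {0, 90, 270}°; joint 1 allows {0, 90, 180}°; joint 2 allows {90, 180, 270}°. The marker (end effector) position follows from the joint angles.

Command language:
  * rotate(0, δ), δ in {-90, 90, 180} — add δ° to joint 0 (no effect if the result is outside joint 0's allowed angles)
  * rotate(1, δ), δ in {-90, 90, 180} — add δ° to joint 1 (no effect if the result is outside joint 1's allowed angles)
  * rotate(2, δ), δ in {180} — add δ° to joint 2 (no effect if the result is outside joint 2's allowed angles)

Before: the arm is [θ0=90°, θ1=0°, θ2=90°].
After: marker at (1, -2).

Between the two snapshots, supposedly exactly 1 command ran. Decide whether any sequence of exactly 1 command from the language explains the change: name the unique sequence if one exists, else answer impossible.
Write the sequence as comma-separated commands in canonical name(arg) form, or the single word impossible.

initial: [θ0=90°, θ1=0°, θ2=90°]
t=1 rotate(0, 180) ⇒ [θ0=270°, θ1=0°, θ2=90°]
no rival 1-sequence matches.

rotate(0, 180)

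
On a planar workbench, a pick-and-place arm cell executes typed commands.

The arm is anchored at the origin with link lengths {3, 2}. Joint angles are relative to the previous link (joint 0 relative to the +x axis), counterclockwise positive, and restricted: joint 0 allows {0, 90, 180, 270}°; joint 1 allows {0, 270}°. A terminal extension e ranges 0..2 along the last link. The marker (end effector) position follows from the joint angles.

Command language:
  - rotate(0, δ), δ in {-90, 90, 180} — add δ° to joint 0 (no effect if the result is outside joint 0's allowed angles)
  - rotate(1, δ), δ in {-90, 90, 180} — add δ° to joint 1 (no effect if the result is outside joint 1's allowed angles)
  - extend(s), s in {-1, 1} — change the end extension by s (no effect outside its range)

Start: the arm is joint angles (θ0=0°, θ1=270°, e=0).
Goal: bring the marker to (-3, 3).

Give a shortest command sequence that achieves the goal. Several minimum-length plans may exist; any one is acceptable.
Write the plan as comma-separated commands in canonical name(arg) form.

t0: joint angles (θ0=0°, θ1=270°, e=0)
t=1 rotate(0, 180) ⇒ joint angles (θ0=180°, θ1=270°, e=0)
t=2 extend(1) ⇒ joint angles (θ0=180°, θ1=270°, e=1)
nothing shorter than 2 reaches the goal.

rotate(0, 180), extend(1)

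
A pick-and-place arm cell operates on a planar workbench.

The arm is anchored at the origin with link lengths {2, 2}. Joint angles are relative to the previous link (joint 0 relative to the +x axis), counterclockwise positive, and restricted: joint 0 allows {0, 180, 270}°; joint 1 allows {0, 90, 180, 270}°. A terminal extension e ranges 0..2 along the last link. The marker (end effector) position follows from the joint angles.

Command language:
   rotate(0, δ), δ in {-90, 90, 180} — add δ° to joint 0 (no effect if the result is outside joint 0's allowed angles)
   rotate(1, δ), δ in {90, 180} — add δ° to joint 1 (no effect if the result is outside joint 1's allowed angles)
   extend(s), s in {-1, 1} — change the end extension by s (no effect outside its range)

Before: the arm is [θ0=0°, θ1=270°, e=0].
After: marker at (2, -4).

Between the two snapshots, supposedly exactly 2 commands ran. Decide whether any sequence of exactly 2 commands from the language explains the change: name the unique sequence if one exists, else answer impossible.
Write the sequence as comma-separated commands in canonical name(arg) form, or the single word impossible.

extend(1), extend(1)

initial: [θ0=0°, θ1=270°, e=0]
step 1 (extend(1)): [θ0=0°, θ1=270°, e=1]
step 2 (extend(1)): [θ0=0°, θ1=270°, e=2]
all 49 alternatives checked — unique.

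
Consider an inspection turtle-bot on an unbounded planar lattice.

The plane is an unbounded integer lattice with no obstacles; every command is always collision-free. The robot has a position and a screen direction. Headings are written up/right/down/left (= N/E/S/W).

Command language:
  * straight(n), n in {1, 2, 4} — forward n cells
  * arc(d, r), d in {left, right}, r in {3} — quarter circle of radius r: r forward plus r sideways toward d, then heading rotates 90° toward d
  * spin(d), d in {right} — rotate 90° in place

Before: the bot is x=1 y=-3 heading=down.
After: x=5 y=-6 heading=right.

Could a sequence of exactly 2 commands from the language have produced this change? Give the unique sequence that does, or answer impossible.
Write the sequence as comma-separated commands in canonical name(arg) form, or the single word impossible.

key: position moved to (5,-6) AND the heading swung to E — translation plus rotation needed
t0: x=1 y=-3 heading=down
t=1 arc(left, 3) ⇒ x=4 y=-6 heading=right
t=2 straight(1) ⇒ x=5 y=-6 heading=right
uniquely the one of 36 2-step routes that fits.

arc(left, 3), straight(1)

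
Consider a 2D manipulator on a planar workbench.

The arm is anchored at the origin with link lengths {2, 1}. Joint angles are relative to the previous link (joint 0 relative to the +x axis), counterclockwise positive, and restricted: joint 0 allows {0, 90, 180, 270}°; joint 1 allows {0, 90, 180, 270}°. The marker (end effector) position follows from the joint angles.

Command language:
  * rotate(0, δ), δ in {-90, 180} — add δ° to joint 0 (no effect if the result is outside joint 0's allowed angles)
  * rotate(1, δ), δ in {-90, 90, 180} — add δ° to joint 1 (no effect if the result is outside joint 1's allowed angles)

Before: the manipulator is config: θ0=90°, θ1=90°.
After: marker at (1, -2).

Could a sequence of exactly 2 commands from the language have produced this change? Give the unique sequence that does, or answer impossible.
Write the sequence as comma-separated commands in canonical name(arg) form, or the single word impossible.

from: config: θ0=90°, θ1=90°
t=1 rotate(0, -90) ⇒ config: θ0=0°, θ1=90°
t=2 rotate(0, -90) ⇒ config: θ0=270°, θ1=90°
no rival 2-sequence matches.

rotate(0, -90), rotate(0, -90)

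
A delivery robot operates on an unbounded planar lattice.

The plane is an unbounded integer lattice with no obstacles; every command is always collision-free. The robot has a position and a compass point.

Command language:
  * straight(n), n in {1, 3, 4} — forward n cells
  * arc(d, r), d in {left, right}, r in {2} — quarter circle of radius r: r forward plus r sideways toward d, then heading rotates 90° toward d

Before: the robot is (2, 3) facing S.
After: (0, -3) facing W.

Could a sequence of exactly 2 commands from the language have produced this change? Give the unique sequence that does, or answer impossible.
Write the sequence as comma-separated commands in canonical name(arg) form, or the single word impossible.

straight(4), arc(right, 2)

key: order matters: swapping straight(4) and arc(right, 2) lands elsewhere
start: (2, 3) facing S
step 1 (straight(4)): (2, -1) facing S
step 2 (arc(right, 2)): (0, -3) facing W
no other 2-command option fits: unique.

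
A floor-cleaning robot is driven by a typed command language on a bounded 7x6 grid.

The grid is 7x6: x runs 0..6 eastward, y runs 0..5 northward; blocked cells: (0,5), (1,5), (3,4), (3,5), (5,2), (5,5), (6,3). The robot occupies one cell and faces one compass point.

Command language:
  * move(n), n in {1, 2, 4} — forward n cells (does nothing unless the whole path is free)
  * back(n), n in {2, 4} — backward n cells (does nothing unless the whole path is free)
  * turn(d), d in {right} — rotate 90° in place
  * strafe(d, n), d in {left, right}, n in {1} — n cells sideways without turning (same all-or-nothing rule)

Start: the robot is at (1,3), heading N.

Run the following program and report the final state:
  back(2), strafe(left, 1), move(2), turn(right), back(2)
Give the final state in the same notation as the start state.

start: at (1,3), heading N
t=1 back(2) ⇒ at (1,1), heading N
t=2 strafe(left, 1) ⇒ at (0,1), heading N
t=3 move(2) ⇒ at (0,3), heading N
t=4 turn(right) ⇒ at (0,3), heading E
t=5 back(2) ⇒ at (0,3), heading E

at (0,3), heading E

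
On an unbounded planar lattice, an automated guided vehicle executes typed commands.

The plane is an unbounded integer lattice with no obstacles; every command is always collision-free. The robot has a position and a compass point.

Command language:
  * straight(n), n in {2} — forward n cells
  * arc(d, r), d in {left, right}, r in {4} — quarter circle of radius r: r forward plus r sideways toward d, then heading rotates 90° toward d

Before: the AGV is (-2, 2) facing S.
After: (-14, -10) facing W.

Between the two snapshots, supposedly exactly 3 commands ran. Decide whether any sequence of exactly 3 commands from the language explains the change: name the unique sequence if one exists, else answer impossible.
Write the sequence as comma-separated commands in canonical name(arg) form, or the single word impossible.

arc(right, 4), arc(left, 4), arc(right, 4)

key: position moved to (-14,-10) AND the heading swung to W — translation plus rotation needed
start: (-2, 2) facing S
t=1 arc(right, 4) ⇒ (-6, -2) facing W
t=2 arc(left, 4) ⇒ (-10, -6) facing S
t=3 arc(right, 4) ⇒ (-14, -10) facing W
uniquely the one of 27 3-step routes that fits.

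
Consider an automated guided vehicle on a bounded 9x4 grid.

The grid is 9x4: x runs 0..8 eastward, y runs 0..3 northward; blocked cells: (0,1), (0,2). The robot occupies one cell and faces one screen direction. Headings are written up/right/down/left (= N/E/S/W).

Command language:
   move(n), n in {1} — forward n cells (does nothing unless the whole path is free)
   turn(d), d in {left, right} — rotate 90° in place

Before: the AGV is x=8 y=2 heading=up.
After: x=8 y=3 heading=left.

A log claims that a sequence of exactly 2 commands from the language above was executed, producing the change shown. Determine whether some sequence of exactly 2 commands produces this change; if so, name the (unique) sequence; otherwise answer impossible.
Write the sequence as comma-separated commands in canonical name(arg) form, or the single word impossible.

move(1), turn(left)

key: position moved to (8,3) AND the heading swung to W — translation plus rotation needed
begin: x=8 y=2 heading=up
step 1 (move(1)): x=8 y=3 heading=up
step 2 (turn(left)): x=8 y=3 heading=left
uniquely the one of 9 2-step routes that fits.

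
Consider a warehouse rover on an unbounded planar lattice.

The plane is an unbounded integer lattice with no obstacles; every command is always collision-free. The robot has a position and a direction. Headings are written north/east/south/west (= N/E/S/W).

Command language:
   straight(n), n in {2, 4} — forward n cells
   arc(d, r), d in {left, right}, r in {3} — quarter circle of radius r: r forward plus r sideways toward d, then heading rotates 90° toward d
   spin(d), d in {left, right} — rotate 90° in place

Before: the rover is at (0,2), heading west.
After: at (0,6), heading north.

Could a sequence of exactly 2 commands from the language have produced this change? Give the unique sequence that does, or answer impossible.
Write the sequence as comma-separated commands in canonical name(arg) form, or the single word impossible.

spin(right), straight(4)

key: order matters: swapping spin(right) and straight(4) lands elsewhere
start: at (0,2), heading west
step 1 (spin(right)): at (0,2), heading north
step 2 (straight(4)): at (0,6), heading north
no rival 2-sequence matches.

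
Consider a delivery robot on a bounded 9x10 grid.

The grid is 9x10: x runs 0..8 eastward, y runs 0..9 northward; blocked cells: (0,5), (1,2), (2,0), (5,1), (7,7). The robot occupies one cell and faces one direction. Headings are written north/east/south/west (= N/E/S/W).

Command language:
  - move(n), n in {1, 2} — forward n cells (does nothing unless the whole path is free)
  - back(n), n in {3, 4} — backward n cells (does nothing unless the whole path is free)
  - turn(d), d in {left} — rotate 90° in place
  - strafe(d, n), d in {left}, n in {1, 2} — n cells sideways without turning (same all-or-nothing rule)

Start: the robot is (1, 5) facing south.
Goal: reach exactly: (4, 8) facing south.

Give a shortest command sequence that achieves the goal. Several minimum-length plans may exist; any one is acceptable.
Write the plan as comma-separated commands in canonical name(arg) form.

back(3), strafe(left, 2), strafe(left, 1)

initial: (1, 5) facing south
t=1 back(3) ⇒ (1, 8) facing south
t=2 strafe(left, 2) ⇒ (3, 8) facing south
t=3 strafe(left, 1) ⇒ (4, 8) facing south
minimal: 3 command(s), checked below 3.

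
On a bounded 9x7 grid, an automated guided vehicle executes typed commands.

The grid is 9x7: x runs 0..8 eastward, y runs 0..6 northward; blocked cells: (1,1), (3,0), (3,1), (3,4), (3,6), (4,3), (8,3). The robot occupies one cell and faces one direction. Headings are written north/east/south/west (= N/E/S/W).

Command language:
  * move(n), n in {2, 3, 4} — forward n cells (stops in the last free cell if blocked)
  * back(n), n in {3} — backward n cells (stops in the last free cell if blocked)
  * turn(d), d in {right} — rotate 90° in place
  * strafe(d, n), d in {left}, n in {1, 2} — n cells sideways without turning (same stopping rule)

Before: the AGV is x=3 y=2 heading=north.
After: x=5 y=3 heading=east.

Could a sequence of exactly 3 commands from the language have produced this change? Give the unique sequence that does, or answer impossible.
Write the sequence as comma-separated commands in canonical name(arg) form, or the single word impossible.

key: order matters: swapping turn(right) and strafe(left, 1) lands elsewhere
initial: x=3 y=2 heading=north
[1] after turn(right): x=3 y=2 heading=east
[2] after move(2): x=5 y=2 heading=east
[3] after strafe(left, 1): x=5 y=3 heading=east
no other 3-command option fits: unique.

turn(right), move(2), strafe(left, 1)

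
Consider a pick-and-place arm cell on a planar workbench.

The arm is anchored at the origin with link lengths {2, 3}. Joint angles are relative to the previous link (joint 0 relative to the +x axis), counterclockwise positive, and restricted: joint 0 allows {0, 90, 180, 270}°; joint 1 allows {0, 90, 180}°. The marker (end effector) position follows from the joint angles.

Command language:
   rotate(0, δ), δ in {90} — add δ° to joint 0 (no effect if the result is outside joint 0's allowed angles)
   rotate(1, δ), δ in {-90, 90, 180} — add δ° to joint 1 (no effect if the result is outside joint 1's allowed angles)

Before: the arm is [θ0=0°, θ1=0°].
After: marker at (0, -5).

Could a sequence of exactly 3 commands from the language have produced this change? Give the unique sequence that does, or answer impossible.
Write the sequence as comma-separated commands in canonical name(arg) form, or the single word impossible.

t0: [θ0=0°, θ1=0°]
step 1 (rotate(0, 90)): [θ0=90°, θ1=0°]
step 2 (rotate(0, 90)): [θ0=180°, θ1=0°]
step 3 (rotate(0, 90)): [θ0=270°, θ1=0°]
no rival 3-sequence matches.

rotate(0, 90), rotate(0, 90), rotate(0, 90)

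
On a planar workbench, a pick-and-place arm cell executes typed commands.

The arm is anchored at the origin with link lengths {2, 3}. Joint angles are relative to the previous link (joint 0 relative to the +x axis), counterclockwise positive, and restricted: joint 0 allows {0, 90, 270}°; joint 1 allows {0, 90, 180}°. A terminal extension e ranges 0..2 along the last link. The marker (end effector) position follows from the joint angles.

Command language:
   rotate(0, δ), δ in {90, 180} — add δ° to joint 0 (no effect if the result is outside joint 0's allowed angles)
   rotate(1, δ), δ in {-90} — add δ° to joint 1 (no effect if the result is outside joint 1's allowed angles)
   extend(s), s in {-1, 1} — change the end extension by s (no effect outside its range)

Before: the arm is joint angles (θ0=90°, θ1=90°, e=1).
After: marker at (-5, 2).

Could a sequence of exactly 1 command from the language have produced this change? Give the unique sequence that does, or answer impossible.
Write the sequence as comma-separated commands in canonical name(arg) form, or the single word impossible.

begin: joint angles (θ0=90°, θ1=90°, e=1)
1. extend(1) → joint angles (θ0=90°, θ1=90°, e=2)
no other 1-command option fits: unique.

extend(1)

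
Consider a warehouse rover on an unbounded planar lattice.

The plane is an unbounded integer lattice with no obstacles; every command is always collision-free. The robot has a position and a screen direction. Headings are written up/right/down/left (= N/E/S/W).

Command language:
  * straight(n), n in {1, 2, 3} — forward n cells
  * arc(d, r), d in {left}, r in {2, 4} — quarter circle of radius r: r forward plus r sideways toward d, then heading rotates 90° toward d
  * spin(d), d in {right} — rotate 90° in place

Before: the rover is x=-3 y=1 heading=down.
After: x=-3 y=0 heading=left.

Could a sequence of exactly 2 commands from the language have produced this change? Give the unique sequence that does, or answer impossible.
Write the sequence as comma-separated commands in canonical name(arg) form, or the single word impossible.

straight(1), spin(right)

key: running spin(right) before straight(1) would end elsewhere — order is forced
start: x=-3 y=1 heading=down
[1] after straight(1): x=-3 y=0 heading=down
[2] after spin(right): x=-3 y=0 heading=left
all 36 alternatives checked — unique.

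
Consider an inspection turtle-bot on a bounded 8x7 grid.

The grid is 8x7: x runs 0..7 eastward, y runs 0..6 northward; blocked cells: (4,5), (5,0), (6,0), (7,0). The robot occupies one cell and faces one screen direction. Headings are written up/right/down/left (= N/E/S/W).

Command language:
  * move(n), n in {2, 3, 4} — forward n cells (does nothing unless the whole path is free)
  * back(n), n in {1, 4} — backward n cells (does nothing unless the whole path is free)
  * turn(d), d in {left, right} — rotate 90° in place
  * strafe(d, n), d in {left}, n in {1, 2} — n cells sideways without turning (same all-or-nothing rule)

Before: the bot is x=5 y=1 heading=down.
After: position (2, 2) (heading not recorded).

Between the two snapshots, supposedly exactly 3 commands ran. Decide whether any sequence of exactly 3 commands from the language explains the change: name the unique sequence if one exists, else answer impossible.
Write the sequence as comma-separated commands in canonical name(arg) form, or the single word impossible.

back(1), turn(right), move(3)

key: running move(3) before back(1) would end elsewhere — order is forced
t0: x=5 y=1 heading=down
1. back(1) → x=5 y=2 heading=down
2. turn(right) → x=5 y=2 heading=left
3. move(3) → x=2 y=2 heading=left
no other 3-command option fits: unique.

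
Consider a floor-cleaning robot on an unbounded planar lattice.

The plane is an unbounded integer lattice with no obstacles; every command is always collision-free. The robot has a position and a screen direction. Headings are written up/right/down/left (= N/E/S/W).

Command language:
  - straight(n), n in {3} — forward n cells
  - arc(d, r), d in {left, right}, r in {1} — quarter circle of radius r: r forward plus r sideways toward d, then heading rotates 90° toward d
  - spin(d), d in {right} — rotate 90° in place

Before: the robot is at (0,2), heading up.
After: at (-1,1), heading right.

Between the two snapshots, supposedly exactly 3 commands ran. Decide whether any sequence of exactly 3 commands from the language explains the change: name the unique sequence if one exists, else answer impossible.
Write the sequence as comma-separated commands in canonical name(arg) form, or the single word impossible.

key: position moved to (-1,1) AND the heading swung to E — translation plus rotation needed
from: at (0,2), heading up
t=1 arc(left, 1) ⇒ at (-1,3), heading left
t=2 arc(left, 1) ⇒ at (-2,2), heading down
t=3 arc(left, 1) ⇒ at (-1,1), heading right
all 64 alternatives checked — unique.

arc(left, 1), arc(left, 1), arc(left, 1)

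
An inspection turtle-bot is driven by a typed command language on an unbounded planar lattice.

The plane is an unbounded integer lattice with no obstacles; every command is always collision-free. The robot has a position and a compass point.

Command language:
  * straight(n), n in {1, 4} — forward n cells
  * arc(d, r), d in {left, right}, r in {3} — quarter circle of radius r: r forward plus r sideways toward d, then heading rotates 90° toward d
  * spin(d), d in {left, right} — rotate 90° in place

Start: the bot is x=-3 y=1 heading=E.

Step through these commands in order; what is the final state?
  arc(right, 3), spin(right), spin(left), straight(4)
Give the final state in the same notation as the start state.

x=0 y=-6 heading=S

t0: x=-3 y=1 heading=E
step 1 (arc(right, 3)): x=0 y=-2 heading=S
step 2 (spin(right)): x=0 y=-2 heading=W
step 3 (spin(left)): x=0 y=-2 heading=S
step 4 (straight(4)): x=0 y=-6 heading=S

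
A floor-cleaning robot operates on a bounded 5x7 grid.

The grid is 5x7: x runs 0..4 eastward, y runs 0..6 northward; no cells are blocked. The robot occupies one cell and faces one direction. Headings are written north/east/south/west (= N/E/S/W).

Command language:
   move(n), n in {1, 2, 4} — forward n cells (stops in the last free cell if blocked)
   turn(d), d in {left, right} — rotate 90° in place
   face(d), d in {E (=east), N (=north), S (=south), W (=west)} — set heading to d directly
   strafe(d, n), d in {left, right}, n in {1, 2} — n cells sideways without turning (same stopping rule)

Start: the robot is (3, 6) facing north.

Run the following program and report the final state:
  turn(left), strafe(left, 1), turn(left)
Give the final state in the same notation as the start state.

(3, 5) facing south

from: (3, 6) facing north
[1] after turn(left): (3, 6) facing west
[2] after strafe(left, 1): (3, 5) facing west
[3] after turn(left): (3, 5) facing south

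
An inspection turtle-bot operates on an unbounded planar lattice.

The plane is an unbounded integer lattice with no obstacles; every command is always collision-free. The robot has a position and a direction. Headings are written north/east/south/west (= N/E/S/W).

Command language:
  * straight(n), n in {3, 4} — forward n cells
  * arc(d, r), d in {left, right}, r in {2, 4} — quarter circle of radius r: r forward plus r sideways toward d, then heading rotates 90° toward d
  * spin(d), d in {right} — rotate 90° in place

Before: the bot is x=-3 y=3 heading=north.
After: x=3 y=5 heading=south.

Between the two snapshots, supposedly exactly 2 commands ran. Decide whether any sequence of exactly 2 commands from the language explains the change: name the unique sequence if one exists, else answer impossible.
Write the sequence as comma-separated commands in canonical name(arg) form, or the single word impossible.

key: cell and facing (now S) both changed — the 2 commands mix motion and turning
initial: x=-3 y=3 heading=north
t=1 arc(right, 4) ⇒ x=1 y=7 heading=east
t=2 arc(right, 2) ⇒ x=3 y=5 heading=south
no other 2-command option fits: unique.

arc(right, 4), arc(right, 2)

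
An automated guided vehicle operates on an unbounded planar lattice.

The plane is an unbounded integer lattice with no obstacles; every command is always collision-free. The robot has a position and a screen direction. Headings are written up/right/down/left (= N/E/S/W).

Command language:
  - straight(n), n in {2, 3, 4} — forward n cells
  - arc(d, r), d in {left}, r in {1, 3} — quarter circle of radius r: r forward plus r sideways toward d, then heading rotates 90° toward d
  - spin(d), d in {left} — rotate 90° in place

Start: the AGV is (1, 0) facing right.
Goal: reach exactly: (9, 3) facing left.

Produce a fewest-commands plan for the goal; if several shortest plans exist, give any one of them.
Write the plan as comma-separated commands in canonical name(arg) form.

from: (1, 0) facing right
[1] after straight(2): (3, 0) facing right
[2] after straight(3): (6, 0) facing right
[3] after arc(left, 3): (9, 3) facing up
[4] after spin(left): (9, 3) facing left
shorter routes all fall short; 4 is best.

straight(2), straight(3), arc(left, 3), spin(left)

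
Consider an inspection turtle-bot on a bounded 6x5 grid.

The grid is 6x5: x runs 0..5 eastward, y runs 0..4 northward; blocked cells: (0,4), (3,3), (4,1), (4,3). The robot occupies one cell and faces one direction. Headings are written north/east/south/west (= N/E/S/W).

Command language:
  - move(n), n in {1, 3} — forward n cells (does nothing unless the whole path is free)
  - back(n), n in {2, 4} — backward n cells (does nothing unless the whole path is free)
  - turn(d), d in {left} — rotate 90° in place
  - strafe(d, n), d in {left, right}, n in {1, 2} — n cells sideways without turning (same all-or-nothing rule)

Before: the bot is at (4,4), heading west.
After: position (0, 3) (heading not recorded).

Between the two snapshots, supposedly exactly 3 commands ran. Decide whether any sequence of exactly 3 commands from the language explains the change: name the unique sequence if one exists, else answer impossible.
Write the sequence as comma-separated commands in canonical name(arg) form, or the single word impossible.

move(3), strafe(left, 1), move(1)

key: order matters: swapping move(3) and move(1) lands elsewhere
t0: at (4,4), heading west
[1] after move(3): at (1,4), heading west
[2] after strafe(left, 1): at (1,3), heading west
[3] after move(1): at (0,3), heading west
no rival 3-sequence matches.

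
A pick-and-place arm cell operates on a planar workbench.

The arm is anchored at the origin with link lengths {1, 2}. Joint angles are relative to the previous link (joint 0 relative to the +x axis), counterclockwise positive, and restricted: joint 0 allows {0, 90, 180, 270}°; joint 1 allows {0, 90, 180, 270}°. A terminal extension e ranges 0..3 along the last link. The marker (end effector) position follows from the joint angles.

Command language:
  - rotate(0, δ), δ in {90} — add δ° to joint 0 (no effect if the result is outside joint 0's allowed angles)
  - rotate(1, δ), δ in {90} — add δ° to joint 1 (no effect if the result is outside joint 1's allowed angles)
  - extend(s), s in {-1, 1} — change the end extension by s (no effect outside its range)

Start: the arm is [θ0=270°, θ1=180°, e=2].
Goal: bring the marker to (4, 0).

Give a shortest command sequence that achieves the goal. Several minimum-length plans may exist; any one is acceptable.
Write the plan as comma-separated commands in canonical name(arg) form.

extend(1), rotate(0, 90), rotate(0, 90), rotate(0, 90)

from: [θ0=270°, θ1=180°, e=2]
1. extend(1) → [θ0=270°, θ1=180°, e=3]
2. rotate(0, 90) → [θ0=0°, θ1=180°, e=3]
3. rotate(0, 90) → [θ0=90°, θ1=180°, e=3]
4. rotate(0, 90) → [θ0=180°, θ1=180°, e=3]
minimal: 4 command(s), checked below 4.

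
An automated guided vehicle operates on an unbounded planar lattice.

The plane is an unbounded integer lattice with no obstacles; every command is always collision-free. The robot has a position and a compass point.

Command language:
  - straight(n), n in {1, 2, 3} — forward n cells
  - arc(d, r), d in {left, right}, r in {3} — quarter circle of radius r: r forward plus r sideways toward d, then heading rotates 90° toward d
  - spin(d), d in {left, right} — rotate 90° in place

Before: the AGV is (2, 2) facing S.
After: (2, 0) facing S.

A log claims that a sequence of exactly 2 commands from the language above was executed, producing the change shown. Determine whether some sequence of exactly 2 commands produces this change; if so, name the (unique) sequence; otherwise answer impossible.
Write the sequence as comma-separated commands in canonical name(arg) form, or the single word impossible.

key: still facing S at the end — nothing in the sequence rotates
t0: (2, 2) facing S
t=1 straight(1) ⇒ (2, 1) facing S
t=2 straight(1) ⇒ (2, 0) facing S
uniquely the one of 49 2-step routes that fits.

straight(1), straight(1)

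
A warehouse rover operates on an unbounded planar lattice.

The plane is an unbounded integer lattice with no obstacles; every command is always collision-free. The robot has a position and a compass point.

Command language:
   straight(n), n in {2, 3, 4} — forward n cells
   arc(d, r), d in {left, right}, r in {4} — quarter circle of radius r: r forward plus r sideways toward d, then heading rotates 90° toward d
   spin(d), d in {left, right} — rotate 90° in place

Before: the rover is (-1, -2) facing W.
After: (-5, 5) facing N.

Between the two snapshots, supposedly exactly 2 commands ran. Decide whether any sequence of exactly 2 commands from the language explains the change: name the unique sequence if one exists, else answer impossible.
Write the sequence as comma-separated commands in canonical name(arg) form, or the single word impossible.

arc(right, 4), straight(3)

key: position moved to (-5,5) AND the heading swung to N — translation plus rotation needed
begin: (-1, -2) facing W
[1] after arc(right, 4): (-5, 2) facing N
[2] after straight(3): (-5, 5) facing N
no rival 2-sequence matches.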